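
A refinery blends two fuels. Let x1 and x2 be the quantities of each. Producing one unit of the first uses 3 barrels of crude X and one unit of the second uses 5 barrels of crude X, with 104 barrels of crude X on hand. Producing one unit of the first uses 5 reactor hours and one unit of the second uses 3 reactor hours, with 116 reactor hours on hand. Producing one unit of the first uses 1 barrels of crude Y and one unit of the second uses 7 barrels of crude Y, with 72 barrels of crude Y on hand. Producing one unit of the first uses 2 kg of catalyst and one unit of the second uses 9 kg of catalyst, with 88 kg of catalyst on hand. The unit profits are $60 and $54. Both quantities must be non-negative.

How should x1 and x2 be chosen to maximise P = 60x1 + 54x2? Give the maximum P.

x1 = 20, x2 = 16/3, maximum P = 1488

Corner points and P = 60x1 + 54x2:
  (0, 0) → P = 0
  (0, 88/9) → P = 528
  (116/5, 0) → P = 1392
  (20, 16/3) → P = 1488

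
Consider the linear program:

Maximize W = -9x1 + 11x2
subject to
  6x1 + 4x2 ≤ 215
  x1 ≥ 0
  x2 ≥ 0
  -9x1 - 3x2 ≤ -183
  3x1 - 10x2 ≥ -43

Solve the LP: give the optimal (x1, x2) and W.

x1 = 189/11, x2 = 104/11, maximum W = -557/11

Extreme points and W = -9x1 + 11x2:
  (215/6, 0) → W = -645/2
  (989/36, 301/24) → W = -2623/24
  (61/3, 0) → W = -183
  (189/11, 104/11) → W = -557/11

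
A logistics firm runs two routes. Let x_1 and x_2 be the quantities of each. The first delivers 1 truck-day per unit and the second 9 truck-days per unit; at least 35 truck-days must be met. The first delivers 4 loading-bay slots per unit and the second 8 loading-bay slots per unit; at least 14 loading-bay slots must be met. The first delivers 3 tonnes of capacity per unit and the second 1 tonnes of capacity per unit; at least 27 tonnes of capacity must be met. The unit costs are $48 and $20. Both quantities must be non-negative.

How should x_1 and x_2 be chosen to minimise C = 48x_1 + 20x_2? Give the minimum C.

x_1 = 8, x_2 = 3, minimum C = 444

Vertices and C = 48x_1 + 20x_2:
  (0, 27) → C = 540
  (35, 0) → C = 1680
  (8, 3) → C = 444
The feasible region is unbounded (it extends along (0, 1), (1, 0)), but C strictly increases along every unbounded feasible direction, so there is no improving ray and the minimum is attained at a vertex.

The binding constraints are x_1 + 9x_2 = 35 and 3x_1 + x_2 = 27.
Solving simultaneously gives x_1 = 8, x_2 = 3.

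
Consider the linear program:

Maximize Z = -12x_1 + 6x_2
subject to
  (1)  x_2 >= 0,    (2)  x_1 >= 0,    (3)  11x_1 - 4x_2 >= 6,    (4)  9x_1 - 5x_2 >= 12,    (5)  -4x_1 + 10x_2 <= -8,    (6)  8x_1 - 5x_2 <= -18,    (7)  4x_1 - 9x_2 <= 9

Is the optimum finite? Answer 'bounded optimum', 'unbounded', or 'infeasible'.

The boundaries x_2 = 0 and -4x_1 + 10x_2 = -8 meet at (2, 0), but that point violates 8x_1 - 5x_2 ≤ -18. Every candidate vertex is excluded by some other constraint, so the feasible region is empty.

infeasible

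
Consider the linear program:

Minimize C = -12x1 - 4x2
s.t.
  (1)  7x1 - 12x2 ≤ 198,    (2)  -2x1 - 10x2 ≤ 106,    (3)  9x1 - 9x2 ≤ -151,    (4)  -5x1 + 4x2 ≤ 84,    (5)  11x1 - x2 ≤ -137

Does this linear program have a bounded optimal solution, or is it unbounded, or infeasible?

bounded optimum

Extreme points and C = -12x1 - 4x2:
  (-152/9, -1/9) → C = 1828/9
  (-541/45, 214/45) → C = 5636/45
  (-464/39, 239/39) → C = 4612/39
The feasible region has finitely many vertices and no improving ray; the minimum is 4612/39 at (-464/39, 239/39).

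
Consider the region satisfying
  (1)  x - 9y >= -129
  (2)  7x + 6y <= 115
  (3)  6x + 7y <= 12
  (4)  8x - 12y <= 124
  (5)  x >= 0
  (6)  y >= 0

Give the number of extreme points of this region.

3

Intersecting each pair of boundary lines and keeping only the points that satisfy every inequality leaves:
  (0, 12/7)
  (2, 0)
  (0, 0)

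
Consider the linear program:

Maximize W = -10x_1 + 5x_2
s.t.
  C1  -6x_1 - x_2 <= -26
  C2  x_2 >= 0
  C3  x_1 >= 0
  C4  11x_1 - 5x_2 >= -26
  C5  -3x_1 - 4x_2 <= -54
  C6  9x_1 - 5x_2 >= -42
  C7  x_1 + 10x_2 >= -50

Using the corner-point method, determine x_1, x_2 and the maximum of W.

Feasible corners and W = -10x_1 + 5x_2:
  (18, 0) → W = -180
  (166/59, 672/59) → W = 1700/59
  (8, 114/5) → W = 34
The feasible region is unbounded (it extends along (1, 0), (5, 9)), but W strictly decreases along every unbounded feasible direction, so there is no improving ray and the maximum is attained at a vertex.

The optimum lies where 11x_1 - 5x_2 = -26 and 9x_1 - 5x_2 = -42.
Solving simultaneously gives x_1 = 8, x_2 = 114/5.

x_1 = 8, x_2 = 114/5, maximum W = 34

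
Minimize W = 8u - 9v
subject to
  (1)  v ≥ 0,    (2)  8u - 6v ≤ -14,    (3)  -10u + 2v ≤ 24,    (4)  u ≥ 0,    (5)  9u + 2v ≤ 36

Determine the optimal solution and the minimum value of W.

Extreme points and W = 8u - 9v:
  (0, 7/3) → W = -21
  (94/35, 207/35) → W = -1111/35
  (0, 12) → W = -108
  (12/19, 288/19) → W = -2496/19

At the optimal vertex, -10u + 2v = 24 and 9u + 2v = 36.
Solving simultaneously gives u = 12/19, v = 288/19.

u = 12/19, v = 288/19, minimum W = -2496/19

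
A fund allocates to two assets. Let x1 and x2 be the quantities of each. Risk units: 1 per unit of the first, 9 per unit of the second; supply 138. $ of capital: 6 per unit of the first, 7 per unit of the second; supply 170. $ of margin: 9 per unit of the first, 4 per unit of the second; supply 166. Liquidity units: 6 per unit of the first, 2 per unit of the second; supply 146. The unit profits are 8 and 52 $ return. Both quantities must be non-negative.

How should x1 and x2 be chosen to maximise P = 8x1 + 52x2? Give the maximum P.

x1 = 12, x2 = 14, maximum P = 824

The binding constraints are x1 + 9x2 = 138 and 6x1 + 7x2 = 170.
Solving simultaneously gives x1 = 12, x2 = 14.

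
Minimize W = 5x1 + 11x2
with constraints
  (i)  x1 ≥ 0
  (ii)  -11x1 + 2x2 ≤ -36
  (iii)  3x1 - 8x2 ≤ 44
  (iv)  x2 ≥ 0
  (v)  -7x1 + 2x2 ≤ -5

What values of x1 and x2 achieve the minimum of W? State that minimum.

The feasible region is unbounded (it extends along (2, 7), (8, 3)), but W strictly increases along every unbounded feasible direction, so there is no improving ray and the minimum is attained at a vertex.

At the optimal vertex, -11x1 + 2x2 = -36 and x2 = 0.
Solving simultaneously gives x1 = 36/11, x2 = 0.

x1 = 36/11, x2 = 0, minimum W = 180/11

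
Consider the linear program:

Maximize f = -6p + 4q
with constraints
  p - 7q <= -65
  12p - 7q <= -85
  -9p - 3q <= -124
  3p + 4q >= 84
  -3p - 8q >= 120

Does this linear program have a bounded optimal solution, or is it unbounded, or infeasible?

The boundaries 12p - 7q = -85 and -9p - 3q = -124 meet at (613/99, 751/33), but that point violates -3p - 8q ≥ 120. Every candidate vertex is excluded by some other constraint, so the feasible region is empty.

infeasible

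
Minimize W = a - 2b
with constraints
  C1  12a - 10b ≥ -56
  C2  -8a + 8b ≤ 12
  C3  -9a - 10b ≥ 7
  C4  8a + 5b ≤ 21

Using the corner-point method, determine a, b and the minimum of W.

a = -22/19, b = 13/38, minimum W = -35/19

Feasible corners and W = a - 2b:
  (-41/2, -19) → W = 35/2
  (-22/19, 13/38) → W = -35/19
  (7, -7) → W = 21
The feasible region is unbounded (it extends along (-5, -6), (5, -8)), but W strictly increases along every unbounded feasible direction, so there is no improving ray and the minimum is attained at a vertex.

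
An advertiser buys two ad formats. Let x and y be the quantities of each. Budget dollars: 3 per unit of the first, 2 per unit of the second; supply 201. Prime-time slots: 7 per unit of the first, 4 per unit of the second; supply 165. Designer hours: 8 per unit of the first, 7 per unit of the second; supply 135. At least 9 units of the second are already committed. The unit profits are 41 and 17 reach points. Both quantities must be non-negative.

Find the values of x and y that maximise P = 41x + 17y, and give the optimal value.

The optimum lies where 8x + 7y = 135 and y = 9.
Solving simultaneously gives x = 9, y = 9.

x = 9, y = 9, maximum P = 522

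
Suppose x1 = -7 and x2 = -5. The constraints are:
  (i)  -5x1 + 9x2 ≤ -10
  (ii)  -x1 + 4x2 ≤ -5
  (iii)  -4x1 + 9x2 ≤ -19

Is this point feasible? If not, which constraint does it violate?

not feasible — violates (iii)

Constraint (iii): -4x1 + 9x2 = -17, which is not ≤ -19. All other constraints are satisfied.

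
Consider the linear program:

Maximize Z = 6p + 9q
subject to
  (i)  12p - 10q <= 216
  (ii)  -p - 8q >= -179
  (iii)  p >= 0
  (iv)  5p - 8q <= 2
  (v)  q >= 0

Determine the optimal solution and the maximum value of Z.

Extreme points and Z = 6p + 9q:
  (0, 179/8) → Z = 1611/8
  (181/6, 893/48) → Z = 5575/16
  (0, 0) → Z = 0
  (2/5, 0) → Z = 12/5

p = 181/6, q = 893/48, maximum Z = 5575/16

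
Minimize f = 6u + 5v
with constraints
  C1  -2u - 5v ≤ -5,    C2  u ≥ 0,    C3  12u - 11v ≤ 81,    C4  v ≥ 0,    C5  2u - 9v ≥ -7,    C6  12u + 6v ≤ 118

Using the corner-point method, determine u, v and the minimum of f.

Feasible corners and f = 6u + 5v:
  (5/2, 0) → f = 15
  (5/14, 6/7) → f = 45/7
  (27/4, 0) → f = 81/2
  (446/51, 37/17) → f = 1077/17
  (17/2, 8/3) → f = 193/3

The binding constraints are -2u - 5v = -5 and 2u - 9v = -7.
Solving simultaneously gives u = 5/14, v = 6/7.

u = 5/14, v = 6/7, minimum f = 45/7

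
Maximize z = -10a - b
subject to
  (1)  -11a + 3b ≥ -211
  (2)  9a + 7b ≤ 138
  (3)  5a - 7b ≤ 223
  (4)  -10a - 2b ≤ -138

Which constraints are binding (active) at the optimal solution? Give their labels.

Feasible corners and z = -10a - b:
  (1891/104, -381/104) → z = -18529/104
  (209/13, -148/13) → z = -1942/13
  (345/26, 69/26) → z = -3519/26

The maximum is at (345/26, 69/26). Substituting into each constraint, equality holds for (2) and (4); the remaining constraints have slack.

(2) and (4)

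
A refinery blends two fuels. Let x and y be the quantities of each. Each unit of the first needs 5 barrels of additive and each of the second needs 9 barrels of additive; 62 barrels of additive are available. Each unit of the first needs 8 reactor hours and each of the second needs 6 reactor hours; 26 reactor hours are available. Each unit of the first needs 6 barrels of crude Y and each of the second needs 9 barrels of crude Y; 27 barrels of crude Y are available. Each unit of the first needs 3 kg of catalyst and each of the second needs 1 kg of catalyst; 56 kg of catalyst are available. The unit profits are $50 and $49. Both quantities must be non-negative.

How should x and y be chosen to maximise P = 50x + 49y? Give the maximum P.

Feasible corners and P = 50x + 49y:
  (0, 0) → P = 0
  (0, 3) → P = 147
  (13/4, 0) → P = 325/2
  (2, 5/3) → P = 545/3

At the optimal vertex, 8x + 6y = 26 and 6x + 9y = 27.
Solving simultaneously gives x = 2, y = 5/3.

x = 2, y = 5/3, maximum P = 545/3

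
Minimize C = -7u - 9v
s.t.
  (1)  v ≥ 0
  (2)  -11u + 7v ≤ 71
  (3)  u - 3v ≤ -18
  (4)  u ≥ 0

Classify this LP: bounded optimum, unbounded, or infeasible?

unbounded

From the feasible point (0, 71/7), moving in the direction (3, 1) keeps every constraint satisfied while C decreases without bound.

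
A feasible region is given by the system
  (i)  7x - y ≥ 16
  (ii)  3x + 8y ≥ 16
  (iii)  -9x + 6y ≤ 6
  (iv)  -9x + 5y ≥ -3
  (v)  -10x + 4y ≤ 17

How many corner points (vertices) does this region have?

3

Intersecting each pair of boundary lines and keeping only the points that satisfy every inequality leaves:
  (34/11, 62/11)
  (77/26, 123/26)
  (16/3, 9)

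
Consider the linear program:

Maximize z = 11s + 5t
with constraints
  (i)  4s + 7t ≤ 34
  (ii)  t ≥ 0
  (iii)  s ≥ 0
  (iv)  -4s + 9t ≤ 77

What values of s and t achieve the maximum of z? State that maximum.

s = 17/2, t = 0, maximum z = 187/2

Extreme points and z = 11s + 5t:
  (17/2, 0) → z = 187/2
  (0, 34/7) → z = 170/7
  (0, 0) → z = 0

The binding constraints are 4s + 7t = 34 and t = 0.
Solving simultaneously gives s = 17/2, t = 0.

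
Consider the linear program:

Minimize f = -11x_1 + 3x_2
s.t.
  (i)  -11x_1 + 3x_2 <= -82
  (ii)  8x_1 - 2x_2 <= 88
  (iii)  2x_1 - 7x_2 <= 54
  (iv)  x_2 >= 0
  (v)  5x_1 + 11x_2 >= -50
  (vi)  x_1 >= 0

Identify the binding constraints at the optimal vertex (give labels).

Corner points and f = -11x_1 + 3x_2:
  (50, 156) → f = -82
  (82/11, 0) → f = -82
  (11, 0) → f = -121

The minimum is at (11, 0). Substituting into each constraint, equality holds for (ii) and (iv); the remaining constraints have slack.

(ii) and (iv)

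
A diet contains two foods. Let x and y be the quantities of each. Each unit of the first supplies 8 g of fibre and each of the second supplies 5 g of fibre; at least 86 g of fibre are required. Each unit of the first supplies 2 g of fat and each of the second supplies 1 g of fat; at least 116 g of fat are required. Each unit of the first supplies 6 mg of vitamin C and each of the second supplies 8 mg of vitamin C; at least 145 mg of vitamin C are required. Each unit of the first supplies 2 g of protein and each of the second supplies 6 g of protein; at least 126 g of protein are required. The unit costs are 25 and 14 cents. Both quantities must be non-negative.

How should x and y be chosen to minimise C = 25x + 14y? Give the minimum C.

Feasible corners and C = 25x + 14y:
  (0, 116) → C = 1624
  (63, 0) → C = 1575
  (57, 2) → C = 1453
The feasible region is unbounded (it extends along (0, 1), (1, 0)), but C strictly increases along every unbounded feasible direction, so there is no improving ray and the minimum is attained at a vertex.

At the optimal vertex, 2x + y = 116 and 2x + 6y = 126.
Solving simultaneously gives x = 57, y = 2.

x = 57, y = 2, minimum C = 1453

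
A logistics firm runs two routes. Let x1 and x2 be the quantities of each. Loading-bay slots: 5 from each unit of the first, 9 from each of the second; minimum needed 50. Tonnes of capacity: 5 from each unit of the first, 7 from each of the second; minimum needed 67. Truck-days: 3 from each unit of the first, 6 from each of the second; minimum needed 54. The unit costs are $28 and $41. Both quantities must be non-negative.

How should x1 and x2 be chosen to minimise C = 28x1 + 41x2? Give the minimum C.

x1 = 8/3, x2 = 23/3, minimum C = 389

Vertices and C = 28x1 + 41x2:
  (0, 67/7) → C = 2747/7
  (18, 0) → C = 504
  (8/3, 23/3) → C = 389
The feasible region is unbounded (it extends along (0, 1), (1, 0)), but C strictly increases along every unbounded feasible direction, so there is no improving ray and the minimum is attained at a vertex.

At the optimal vertex, 5x1 + 7x2 = 67 and 3x1 + 6x2 = 54.
Solving simultaneously gives x1 = 8/3, x2 = 23/3.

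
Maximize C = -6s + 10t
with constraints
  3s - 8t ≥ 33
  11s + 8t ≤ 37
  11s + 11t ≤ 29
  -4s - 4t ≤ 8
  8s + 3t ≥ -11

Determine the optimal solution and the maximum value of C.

s = 17/11, t = -39/11, maximum C = -492/11

Feasible corners and C = -6s + 10t:
  (595/121, -276/121) → C = -6330/121
  (17/11, -39/11) → C = -492/11
  (175/33, -8/3) → C = -1930/33
  (53/3, -59/3) → C = -908/3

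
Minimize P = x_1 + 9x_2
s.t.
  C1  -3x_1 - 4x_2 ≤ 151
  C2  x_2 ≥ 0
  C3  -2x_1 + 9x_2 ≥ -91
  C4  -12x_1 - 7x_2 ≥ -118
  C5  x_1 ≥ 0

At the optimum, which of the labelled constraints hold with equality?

C2 and C5

Corner points and P = x_1 + 9x_2:
  (59/6, 0) → P = 59/6
  (0, 0) → P = 0
  (0, 118/7) → P = 1062/7

The minimum is at (0, 0). Substituting into each constraint, equality holds for C2 and C5; the remaining constraints have slack.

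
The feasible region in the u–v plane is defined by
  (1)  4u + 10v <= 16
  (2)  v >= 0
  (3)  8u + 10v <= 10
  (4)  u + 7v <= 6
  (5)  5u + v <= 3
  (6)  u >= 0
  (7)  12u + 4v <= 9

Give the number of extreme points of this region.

Of the 21 pairwise boundary intersections, those satisfying every inequality are:
  (3/5, 0)
  (0, 0)
  (5/23, 19/23)
  (10/21, 13/21)
  (0, 6/7)

5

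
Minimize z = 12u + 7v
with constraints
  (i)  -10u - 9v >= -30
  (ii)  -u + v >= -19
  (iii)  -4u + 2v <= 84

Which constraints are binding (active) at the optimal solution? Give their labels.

(ii) and (iii)

Vertices and z = 12u + 7v:
  (201/19, -160/19) → z = 68
  (-87/7, 120/7) → z = -204/7
  (-61, -80) → z = -1292

The minimum is at (-61, -80). Substituting into each constraint, equality holds for (ii) and (iii); the remaining constraints have slack.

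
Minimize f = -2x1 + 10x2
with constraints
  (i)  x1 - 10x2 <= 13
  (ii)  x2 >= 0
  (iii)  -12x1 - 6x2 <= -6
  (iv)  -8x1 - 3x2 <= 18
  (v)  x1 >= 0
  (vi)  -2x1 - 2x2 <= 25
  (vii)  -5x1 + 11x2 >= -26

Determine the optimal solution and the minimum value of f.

Vertices and f = -2x1 + 10x2:
  (1/2, 0) → f = -1
  (26/5, 0) → f = -52/5
  (0, 1) → f = 10
The feasible region is unbounded (it extends along (0, 1), (11, 5)), but f strictly increases along every unbounded feasible direction, so there is no improving ray and the minimum is attained at a vertex.

The binding constraints are x2 = 0 and -5x1 + 11x2 = -26.
Solving simultaneously gives x1 = 26/5, x2 = 0.

x1 = 26/5, x2 = 0, minimum f = -52/5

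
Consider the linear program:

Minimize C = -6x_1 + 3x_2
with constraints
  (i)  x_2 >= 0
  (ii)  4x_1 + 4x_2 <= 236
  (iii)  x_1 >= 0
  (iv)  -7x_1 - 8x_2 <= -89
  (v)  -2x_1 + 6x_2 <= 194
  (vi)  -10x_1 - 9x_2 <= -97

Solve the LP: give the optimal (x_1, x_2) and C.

Vertices and C = -6x_1 + 3x_2:
  (59, 0) → C = -354
  (89/7, 0) → C = -534/7
  (20, 39) → C = -3
  (0, 89/8) → C = 267/8
  (0, 97/3) → C = 97

x_1 = 59, x_2 = 0, minimum C = -354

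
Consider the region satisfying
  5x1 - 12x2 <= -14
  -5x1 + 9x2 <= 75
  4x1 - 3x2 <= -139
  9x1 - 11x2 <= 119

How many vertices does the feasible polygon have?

3

Pairwise boundary intersections that survive every other constraint:
  (-258/5, -61/3)
  (-542/11, -213/11)
  (-342/7, -395/21)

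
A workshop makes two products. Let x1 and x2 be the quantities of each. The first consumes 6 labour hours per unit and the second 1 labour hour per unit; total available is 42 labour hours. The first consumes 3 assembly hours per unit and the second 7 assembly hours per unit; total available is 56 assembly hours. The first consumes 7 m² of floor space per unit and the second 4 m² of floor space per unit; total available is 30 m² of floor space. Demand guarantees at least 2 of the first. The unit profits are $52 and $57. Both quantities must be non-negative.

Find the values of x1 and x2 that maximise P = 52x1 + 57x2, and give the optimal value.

The binding constraints are 7x1 + 4x2 = 30 and x1 = 2.
Solving simultaneously gives x1 = 2, x2 = 4.

x1 = 2, x2 = 4, maximum P = 332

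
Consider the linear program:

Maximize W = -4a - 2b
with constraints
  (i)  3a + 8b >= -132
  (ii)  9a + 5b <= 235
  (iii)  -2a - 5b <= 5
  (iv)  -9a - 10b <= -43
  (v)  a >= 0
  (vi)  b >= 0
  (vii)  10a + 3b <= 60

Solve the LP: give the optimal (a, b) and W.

a = 0, b = 43/10, maximum W = -43/5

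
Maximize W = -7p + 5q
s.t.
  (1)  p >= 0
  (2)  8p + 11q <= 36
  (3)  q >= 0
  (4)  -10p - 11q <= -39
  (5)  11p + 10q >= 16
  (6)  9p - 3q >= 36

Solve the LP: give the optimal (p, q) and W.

p = 168/41, q = 12/41, maximum W = -1116/41

Vertices and W = -7p + 5q:
  (9/2, 0) → W = -63/2
  (168/41, 12/41) → W = -1116/41
  (4, 0) → W = -28

The binding constraints are 8p + 11q = 36 and 9p - 3q = 36.
Solving simultaneously gives p = 168/41, q = 12/41.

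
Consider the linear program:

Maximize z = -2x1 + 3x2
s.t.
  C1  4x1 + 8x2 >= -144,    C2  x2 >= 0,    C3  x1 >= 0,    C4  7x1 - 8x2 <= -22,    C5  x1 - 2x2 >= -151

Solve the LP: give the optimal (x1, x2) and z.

x1 = 0, x2 = 151/2, maximum z = 453/2

At the optimal vertex, x1 = 0 and x1 - 2x2 = -151.
Solving simultaneously gives x1 = 0, x2 = 151/2.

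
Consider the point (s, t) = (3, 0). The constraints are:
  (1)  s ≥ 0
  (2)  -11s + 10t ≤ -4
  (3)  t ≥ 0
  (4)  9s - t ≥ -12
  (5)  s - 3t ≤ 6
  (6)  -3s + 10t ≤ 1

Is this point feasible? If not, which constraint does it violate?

(1): 3 ≥ 0 ✓
(2): -33 ≤ -4 ✓
(3): 0 ≥ 0 ✓
(4): 27 ≥ -12 ✓
(5): 3 ≤ 6 ✓
(6): -9 ≤ 1 ✓

feasible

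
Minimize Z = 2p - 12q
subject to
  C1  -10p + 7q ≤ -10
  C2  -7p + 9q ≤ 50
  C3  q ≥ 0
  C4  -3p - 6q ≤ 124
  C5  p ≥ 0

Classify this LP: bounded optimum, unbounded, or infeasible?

unbounded

From the feasible point (440/41, 570/41), moving in the direction (9, 7) keeps every constraint satisfied while Z decreases without bound.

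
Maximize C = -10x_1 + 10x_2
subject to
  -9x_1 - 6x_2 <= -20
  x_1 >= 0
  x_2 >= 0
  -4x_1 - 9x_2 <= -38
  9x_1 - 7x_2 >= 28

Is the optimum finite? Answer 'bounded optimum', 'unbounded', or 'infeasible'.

unbounded

From the feasible point (19/2, 0), moving in the direction (7, 9) keeps every constraint satisfied while C increases without bound.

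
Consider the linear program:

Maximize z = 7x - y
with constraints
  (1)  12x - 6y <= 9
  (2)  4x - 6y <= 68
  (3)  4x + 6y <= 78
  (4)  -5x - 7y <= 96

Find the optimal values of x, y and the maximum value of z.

Vertices and z = 7x - y:
  (87/16, 75/8) → z = 459/16
  (-9/2, -21/2) → z = -21
  (-561, 387) → z = -4314

At the optimal vertex, 12x - 6y = 9 and 4x + 6y = 78.
Solving simultaneously gives x = 87/16, y = 75/8.

x = 87/16, y = 75/8, maximum z = 459/16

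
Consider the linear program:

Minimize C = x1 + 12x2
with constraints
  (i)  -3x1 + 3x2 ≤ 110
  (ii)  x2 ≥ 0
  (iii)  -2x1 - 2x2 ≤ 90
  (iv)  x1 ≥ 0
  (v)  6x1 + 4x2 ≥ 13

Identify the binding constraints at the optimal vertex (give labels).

(ii) and (v)

Feasible corners and C = x1 + 12x2:
  (0, 110/3) → C = 440
  (13/6, 0) → C = 13/6
  (0, 13/4) → C = 39
The feasible region is unbounded (it extends along (1, 1), (1, 0)), but C strictly increases along every unbounded feasible direction, so there is no improving ray and the minimum is attained at a vertex.

The minimum is at (13/6, 0). Substituting into each constraint, equality holds for (ii) and (v); the remaining constraints have slack.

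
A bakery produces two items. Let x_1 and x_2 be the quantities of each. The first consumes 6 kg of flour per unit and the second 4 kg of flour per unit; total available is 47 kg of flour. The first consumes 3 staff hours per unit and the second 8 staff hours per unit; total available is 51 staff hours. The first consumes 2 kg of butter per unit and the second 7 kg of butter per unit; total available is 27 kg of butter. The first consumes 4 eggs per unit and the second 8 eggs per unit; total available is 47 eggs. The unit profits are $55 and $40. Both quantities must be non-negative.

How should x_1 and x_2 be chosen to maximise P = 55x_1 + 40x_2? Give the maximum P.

Vertices and P = 55x_1 + 40x_2:
  (0, 0) → P = 0
  (0, 27/7) → P = 1080/7
  (47/6, 0) → P = 2585/6
  (13/2, 2) → P = 875/2

At the optimal vertex, 6x_1 + 4x_2 = 47 and 2x_1 + 7x_2 = 27.
Solving simultaneously gives x_1 = 13/2, x_2 = 2.

x_1 = 13/2, x_2 = 2, maximum P = 875/2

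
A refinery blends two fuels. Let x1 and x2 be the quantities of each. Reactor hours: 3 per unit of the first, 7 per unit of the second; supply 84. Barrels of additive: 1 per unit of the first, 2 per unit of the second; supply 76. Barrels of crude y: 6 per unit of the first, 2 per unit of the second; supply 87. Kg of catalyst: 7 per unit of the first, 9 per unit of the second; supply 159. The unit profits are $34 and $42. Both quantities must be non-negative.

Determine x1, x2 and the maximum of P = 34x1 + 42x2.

Extreme points and P = 34x1 + 42x2:
  (0, 0) → P = 0
  (0, 12) → P = 504
  (29/2, 0) → P = 493
  (49/4, 27/4) → P = 700

At the optimal vertex, 3x1 + 7x2 = 84 and 6x1 + 2x2 = 87.
Solving simultaneously gives x1 = 49/4, x2 = 27/4.

x1 = 49/4, x2 = 27/4, maximum P = 700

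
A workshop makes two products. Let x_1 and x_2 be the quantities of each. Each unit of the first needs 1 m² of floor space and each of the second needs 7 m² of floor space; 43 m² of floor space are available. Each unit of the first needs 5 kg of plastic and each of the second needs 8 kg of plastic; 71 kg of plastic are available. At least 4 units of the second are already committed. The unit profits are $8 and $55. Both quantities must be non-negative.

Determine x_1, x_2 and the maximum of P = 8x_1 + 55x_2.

Corner points and P = 8x_1 + 55x_2:
  (0, 43/7) → P = 2365/7
  (0, 4) → P = 220
  (17/3, 16/3) → P = 1016/3
  (39/5, 4) → P = 1412/5

The binding constraints are x_1 + 7x_2 = 43 and 5x_1 + 8x_2 = 71.
Solving simultaneously gives x_1 = 17/3, x_2 = 16/3.

x_1 = 17/3, x_2 = 16/3, maximum P = 1016/3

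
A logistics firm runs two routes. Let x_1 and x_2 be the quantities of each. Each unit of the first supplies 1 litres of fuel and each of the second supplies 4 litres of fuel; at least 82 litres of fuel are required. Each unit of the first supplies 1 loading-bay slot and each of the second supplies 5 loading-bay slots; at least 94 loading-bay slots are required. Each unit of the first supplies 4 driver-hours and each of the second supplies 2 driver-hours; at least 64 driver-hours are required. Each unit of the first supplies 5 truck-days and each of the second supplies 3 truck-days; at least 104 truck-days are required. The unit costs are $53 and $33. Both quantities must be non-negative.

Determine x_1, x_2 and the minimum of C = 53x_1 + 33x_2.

x_1 = 10, x_2 = 18, minimum C = 1124

Vertices and C = 53x_1 + 33x_2:
  (0, 104/3) → C = 1144
  (94, 0) → C = 4982
  (34, 12) → C = 2198
  (10, 18) → C = 1124
The feasible region is unbounded (it extends along (0, 1), (1, 0)), but C strictly increases along every unbounded feasible direction, so there is no improving ray and the minimum is attained at a vertex.

The optimum lies where x_1 + 4x_2 = 82 and 5x_1 + 3x_2 = 104.
Solving simultaneously gives x_1 = 10, x_2 = 18.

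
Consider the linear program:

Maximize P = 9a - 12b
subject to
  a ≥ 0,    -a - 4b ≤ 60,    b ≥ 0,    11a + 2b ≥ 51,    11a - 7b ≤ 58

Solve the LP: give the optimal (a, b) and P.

a = 58/11, b = 0, maximum P = 522/11

Feasible corners and P = 9a - 12b:
  (0, 51/2) → P = -306
  (51/11, 0) → P = 459/11
  (58/11, 0) → P = 522/11
The feasible region is unbounded (it extends along (0, 1), (7, 11)), but P strictly decreases along every unbounded feasible direction, so there is no improving ray and the maximum is attained at a vertex.

The binding constraints are b = 0 and 11a - 7b = 58.
Solving simultaneously gives a = 58/11, b = 0.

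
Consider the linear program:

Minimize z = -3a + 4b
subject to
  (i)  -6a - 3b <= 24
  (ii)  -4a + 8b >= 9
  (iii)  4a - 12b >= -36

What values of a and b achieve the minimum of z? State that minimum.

a = 45/4, b = 27/4, minimum z = -27/4

Extreme points and z = -3a + 4b:
  (-73/20, -7/10) → z = 163/20
  (-33/7, 10/7) → z = 139/7
  (45/4, 27/4) → z = -27/4

The binding constraints are -4a + 8b = 9 and 4a - 12b = -36.
Solving simultaneously gives a = 45/4, b = 27/4.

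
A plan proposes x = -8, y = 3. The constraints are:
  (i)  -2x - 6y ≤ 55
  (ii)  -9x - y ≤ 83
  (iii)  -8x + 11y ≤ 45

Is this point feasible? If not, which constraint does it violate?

Constraint (iii): -8x + 11y = 97, which is not ≤ 45. All other constraints are satisfied.

not feasible — violates (iii)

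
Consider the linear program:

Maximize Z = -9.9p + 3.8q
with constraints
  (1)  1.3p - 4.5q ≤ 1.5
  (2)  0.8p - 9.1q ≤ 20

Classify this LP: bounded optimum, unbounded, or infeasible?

From the feasible point (-7635/823, -2480/823), moving in the direction (-9.1, -0.8) keeps every constraint satisfied while Z increases without bound.

unbounded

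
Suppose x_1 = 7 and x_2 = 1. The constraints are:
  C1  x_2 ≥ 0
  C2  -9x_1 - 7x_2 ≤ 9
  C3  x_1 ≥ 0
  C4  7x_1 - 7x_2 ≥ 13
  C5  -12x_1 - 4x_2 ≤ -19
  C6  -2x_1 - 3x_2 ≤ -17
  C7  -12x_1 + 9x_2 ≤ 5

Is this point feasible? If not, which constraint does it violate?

feasible

C1: 1 ≥ 0 ✓
C2: -70 ≤ 9 ✓
C3: 7 ≥ 0 ✓
C4: 42 ≥ 13 ✓
C5: -88 ≤ -19 ✓
C6: -17 ≤ -17 ✓
C7: -75 ≤ 5 ✓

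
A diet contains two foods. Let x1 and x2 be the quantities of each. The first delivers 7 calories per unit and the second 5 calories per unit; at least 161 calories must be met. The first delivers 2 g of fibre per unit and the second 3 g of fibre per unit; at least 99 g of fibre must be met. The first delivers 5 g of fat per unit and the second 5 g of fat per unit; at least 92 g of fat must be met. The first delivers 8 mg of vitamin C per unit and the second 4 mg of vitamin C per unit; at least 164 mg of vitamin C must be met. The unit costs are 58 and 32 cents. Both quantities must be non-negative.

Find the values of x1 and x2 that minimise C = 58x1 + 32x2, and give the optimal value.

x1 = 6, x2 = 29, minimum C = 1276

Vertices and C = 58x1 + 32x2:
  (0, 41) → C = 1312
  (99/2, 0) → C = 2871
  (6, 29) → C = 1276
The feasible region is unbounded (it extends along (0, 1), (1, 0)), but C strictly increases along every unbounded feasible direction, so there is no improving ray and the minimum is attained at a vertex.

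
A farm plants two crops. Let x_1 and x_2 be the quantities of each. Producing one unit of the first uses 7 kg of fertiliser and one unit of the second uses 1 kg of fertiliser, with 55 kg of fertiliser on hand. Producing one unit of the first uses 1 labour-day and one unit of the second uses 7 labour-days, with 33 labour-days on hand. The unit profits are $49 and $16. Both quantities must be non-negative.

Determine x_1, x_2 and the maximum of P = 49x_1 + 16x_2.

x_1 = 22/3, x_2 = 11/3, maximum P = 418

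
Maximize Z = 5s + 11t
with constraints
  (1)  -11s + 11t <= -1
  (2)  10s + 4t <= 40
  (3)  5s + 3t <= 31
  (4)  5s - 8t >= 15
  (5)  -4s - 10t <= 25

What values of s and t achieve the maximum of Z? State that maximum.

Feasible corners and Z = 5s + 11t:
  (19/5, 1/2) → Z = 49/2
  (125/21, -205/42) → Z = -335/14
  (-25/41, -185/82) → Z = -2285/82

At the optimal vertex, 10s + 4t = 40 and 5s - 8t = 15.
Solving simultaneously gives s = 19/5, t = 1/2.

s = 19/5, t = 1/2, maximum Z = 49/2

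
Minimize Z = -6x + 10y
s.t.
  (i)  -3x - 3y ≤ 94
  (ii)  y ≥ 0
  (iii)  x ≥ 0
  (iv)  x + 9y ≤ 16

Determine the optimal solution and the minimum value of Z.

Vertices and Z = -6x + 10y:
  (0, 0) → Z = 0
  (16, 0) → Z = -96
  (0, 16/9) → Z = 160/9

The optimum lies where y = 0 and x + 9y = 16.
Solving simultaneously gives x = 16, y = 0.

x = 16, y = 0, minimum Z = -96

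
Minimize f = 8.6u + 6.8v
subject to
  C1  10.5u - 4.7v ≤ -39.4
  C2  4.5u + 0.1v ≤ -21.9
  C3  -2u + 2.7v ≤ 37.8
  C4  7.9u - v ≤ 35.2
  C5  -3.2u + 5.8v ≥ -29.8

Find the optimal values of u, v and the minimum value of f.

u = -101.25, v = -61, minimum f = -1285.55

Vertices and f = 8.6u + 6.8v:
  (-10687/2220, -351/148) → f = -638551/11100
  (-18429/2293, -21949/2293) → f = -1538713/11465
  (-6291/1235, 2526/247) → f = 158907/6175
  (-405/4, -61) → f = -25711/20

The binding constraints are -2u + 2.7v = 37.8 and -3.2u + 5.8v = -29.8.
Solving simultaneously gives u = -405/4, v = -61.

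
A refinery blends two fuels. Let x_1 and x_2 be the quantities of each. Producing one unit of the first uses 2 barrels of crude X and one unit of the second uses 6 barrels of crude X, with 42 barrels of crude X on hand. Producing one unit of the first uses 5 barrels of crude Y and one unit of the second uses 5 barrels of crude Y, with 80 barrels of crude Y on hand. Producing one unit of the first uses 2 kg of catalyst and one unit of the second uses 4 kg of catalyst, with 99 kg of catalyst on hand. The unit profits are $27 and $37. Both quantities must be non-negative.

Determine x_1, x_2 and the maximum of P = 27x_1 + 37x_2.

x_1 = 27/2, x_2 = 5/2, maximum P = 457

Corner points and P = 27x_1 + 37x_2:
  (0, 0) → P = 0
  (0, 7) → P = 259
  (16, 0) → P = 432
  (27/2, 5/2) → P = 457

At the optimal vertex, 2x_1 + 6x_2 = 42 and 5x_1 + 5x_2 = 80.
Solving simultaneously gives x_1 = 27/2, x_2 = 5/2.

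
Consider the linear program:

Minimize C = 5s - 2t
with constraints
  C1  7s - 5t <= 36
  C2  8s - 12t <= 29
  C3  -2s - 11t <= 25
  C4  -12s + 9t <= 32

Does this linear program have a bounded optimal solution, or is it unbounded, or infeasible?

Extreme points and C = 5s - 2t:
  (287/44, 85/44) → C = 115/4
  (484/3, 656/3) → C = 1108/3
  (19/112, -129/56) → C = 611/112
  (-577/150, -118/75) → C = -2413/150
The feasible region has finitely many vertices and no improving ray; the minimum is -2413/150 at (-577/150, -118/75).

bounded optimum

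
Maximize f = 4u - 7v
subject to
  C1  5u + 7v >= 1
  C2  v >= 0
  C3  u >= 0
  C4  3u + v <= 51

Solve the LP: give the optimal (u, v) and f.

Corner points and f = 4u - 7v:
  (1/5, 0) → f = 4/5
  (0, 1/7) → f = -1
  (17, 0) → f = 68
  (0, 51) → f = -357

The binding constraints are v = 0 and 3u + v = 51.
Solving simultaneously gives u = 17, v = 0.

u = 17, v = 0, maximum f = 68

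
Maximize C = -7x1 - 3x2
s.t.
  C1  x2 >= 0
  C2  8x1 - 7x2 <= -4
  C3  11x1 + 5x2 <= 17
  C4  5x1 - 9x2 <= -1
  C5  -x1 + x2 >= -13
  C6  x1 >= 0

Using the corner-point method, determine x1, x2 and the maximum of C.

Corner points and C = -7x1 - 3x2:
  (11/13, 20/13) → C = -137/13
  (0, 4/7) → C = -12/7
  (0, 17/5) → C = -51/5

At the optimal vertex, 8x1 - 7x2 = -4 and x1 = 0.
Solving simultaneously gives x1 = 0, x2 = 4/7.

x1 = 0, x2 = 4/7, maximum C = -12/7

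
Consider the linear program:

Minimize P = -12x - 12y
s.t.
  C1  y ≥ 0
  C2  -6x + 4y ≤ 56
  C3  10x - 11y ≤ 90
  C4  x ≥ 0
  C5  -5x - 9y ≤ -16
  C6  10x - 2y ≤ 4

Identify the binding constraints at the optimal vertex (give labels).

Extreme points and P = -12x - 12y:
  (0, 14) → P = -168
  (32/7, 146/7) → P = -2136/7
  (0, 16/9) → P = -64/3
  (17/25, 7/5) → P = -624/25

The minimum is at (32/7, 146/7). Substituting into each constraint, equality holds for C2 and C6; the remaining constraints have slack.

C2 and C6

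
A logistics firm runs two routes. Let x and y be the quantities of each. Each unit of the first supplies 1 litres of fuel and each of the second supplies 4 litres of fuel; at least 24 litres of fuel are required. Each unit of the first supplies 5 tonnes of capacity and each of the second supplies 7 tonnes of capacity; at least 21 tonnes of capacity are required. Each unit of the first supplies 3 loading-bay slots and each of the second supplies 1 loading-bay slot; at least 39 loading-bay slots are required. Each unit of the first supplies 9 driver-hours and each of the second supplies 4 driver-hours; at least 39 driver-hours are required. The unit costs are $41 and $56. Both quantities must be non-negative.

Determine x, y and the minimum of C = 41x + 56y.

Feasible corners and C = 41x + 56y:
  (0, 39) → C = 2184
  (24, 0) → C = 984
  (12, 3) → C = 660
The feasible region is unbounded (it extends along (0, 1), (1, 0)), but C strictly increases along every unbounded feasible direction, so there is no improving ray and the minimum is attained at a vertex.

At the optimal vertex, x + 4y = 24 and 3x + y = 39.
Solving simultaneously gives x = 12, y = 3.

x = 12, y = 3, minimum C = 660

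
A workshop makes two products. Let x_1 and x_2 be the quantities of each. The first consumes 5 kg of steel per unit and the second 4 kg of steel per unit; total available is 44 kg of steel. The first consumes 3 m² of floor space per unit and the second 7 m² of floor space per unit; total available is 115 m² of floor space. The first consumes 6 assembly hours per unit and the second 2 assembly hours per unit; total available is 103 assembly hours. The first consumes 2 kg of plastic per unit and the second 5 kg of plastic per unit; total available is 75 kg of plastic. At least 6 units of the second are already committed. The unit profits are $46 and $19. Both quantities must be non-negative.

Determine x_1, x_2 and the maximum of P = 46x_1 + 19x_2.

Feasible corners and P = 46x_1 + 19x_2:
  (0, 11) → P = 209
  (0, 6) → P = 114
  (4, 6) → P = 298

The optimum lies where 5x_1 + 4x_2 = 44 and x_2 = 6.
Solving simultaneously gives x_1 = 4, x_2 = 6.

x_1 = 4, x_2 = 6, maximum P = 298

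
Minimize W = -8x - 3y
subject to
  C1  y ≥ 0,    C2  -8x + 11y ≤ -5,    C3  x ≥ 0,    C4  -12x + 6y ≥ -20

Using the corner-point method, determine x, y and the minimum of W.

Feasible corners and W = -8x - 3y:
  (5/8, 0) → W = -5
  (5/3, 0) → W = -40/3
  (95/42, 25/21) → W = -65/3

The optimum lies where -8x + 11y = -5 and -12x + 6y = -20.
Solving simultaneously gives x = 95/42, y = 25/21.

x = 95/42, y = 25/21, minimum W = -65/3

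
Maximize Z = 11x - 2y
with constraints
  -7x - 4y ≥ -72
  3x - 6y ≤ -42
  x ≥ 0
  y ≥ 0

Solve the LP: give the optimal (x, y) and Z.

Feasible corners and Z = 11x - 2y:
  (44/9, 85/9) → Z = 314/9
  (0, 18) → Z = -36
  (0, 7) → Z = -14

x = 44/9, y = 85/9, maximum Z = 314/9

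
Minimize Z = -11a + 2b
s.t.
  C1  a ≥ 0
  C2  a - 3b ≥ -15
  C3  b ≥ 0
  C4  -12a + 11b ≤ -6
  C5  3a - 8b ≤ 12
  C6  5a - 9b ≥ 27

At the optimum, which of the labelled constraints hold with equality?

C2 and C5

Extreme points and Z = -11a + 2b:
  (156, 57) → Z = -1602
  (36, 17) → Z = -362
  (108/13, 21/13) → Z = -1146/13

The minimum is at (156, 57). Substituting into each constraint, equality holds for C2 and C5; the remaining constraints have slack.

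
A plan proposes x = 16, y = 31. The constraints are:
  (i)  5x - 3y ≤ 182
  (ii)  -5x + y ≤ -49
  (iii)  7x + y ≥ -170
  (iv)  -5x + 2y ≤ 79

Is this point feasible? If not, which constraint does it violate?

(i): -13 ≤ 182 ✓
(ii): -49 ≤ -49 ✓
(iii): 143 ≥ -170 ✓
(iv): -18 ≤ 79 ✓

feasible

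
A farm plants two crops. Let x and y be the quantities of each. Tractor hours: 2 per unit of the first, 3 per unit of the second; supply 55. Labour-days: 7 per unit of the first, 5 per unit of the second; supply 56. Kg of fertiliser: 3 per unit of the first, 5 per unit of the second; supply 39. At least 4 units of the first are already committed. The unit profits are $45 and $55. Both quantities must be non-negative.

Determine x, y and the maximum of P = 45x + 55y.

x = 17/4, y = 21/4, maximum P = 480

Feasible corners and P = 45x + 55y:
  (8, 0) → P = 360
  (4, 0) → P = 180
  (17/4, 21/4) → P = 480
  (4, 27/5) → P = 477

The optimum lies where 7x + 5y = 56 and 3x + 5y = 39.
Solving simultaneously gives x = 17/4, y = 21/4.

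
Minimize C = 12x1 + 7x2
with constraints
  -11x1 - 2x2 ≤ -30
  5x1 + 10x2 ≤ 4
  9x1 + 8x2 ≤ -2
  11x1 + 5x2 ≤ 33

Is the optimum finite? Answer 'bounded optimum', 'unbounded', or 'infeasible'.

unbounded

From the feasible point (122/35, -146/35), moving in the direction (5, -11) keeps every constraint satisfied while C decreases without bound.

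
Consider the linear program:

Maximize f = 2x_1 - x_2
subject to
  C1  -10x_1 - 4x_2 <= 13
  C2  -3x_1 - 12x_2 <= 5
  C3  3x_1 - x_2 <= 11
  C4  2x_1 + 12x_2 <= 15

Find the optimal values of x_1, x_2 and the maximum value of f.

x_1 = 127/39, x_2 = -16/13, maximum f = 302/39

Corner points and f = 2x_1 - x_2:
  (-34/27, -11/108) → f = -29/12
  (-27/14, 11/7) → f = -38/7
  (127/39, -16/13) → f = 302/39
  (147/38, 23/38) → f = 271/38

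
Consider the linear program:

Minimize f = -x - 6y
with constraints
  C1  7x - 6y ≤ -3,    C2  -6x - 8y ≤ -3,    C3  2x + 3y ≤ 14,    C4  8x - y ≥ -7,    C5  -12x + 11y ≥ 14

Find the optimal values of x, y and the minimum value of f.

x = -7/26, y = 63/13, minimum f = -749/26

Feasible corners and f = -x - 6y:
  (-53/70, 33/35) → f = -49/10
  (-79/162, 20/27) → f = -641/162
  (-7/26, 63/13) → f = -749/26
  (56/29, 98/29) → f = -644/29

The binding constraints are 2x + 3y = 14 and 8x - y = -7.
Solving simultaneously gives x = -7/26, y = 63/13.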